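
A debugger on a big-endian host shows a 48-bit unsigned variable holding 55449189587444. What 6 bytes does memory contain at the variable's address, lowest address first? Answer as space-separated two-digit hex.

32 6E 45 3F 99 F4

55449189587444 in hexadecimal, padded to 48 bits, is 0x326E453F99F4.
Split into bytes (most-significant first): 32 6E 45 3F 99 F4.
Big-endian: lowest address holds the most-significant byte.
So the memory order matches the most-significant-first order: 32 6E 45 3F 99 F4.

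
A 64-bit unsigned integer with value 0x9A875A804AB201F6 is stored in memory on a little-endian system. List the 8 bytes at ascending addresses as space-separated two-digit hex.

Split into bytes (most-significant first): 9A 87 5A 80 4A B2 01 F6.
Little-endian: lowest address holds the least-significant byte.
So at ascending addresses the bytes are F6 01 B2 4A 80 5A 87 9A.

F6 01 B2 4A 80 5A 87 9A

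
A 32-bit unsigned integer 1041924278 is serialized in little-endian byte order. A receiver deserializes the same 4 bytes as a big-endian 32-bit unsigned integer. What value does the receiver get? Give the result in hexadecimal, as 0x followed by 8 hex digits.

1041924278 in 32-bit hexadecimal is 0x3E1A80B6.
Stored little-endian, the bytes at ascending addresses are B6 80 1A 3E.
Read back as big-endian, the last byte is least significant, giving 0xB6801A3E.

0xB6801A3E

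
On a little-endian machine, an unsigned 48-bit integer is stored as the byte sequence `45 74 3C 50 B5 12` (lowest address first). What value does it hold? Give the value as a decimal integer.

In little-endian order the low byte comes first in memory.
Reassemble most-significant byte first: 12 B5 50 3C 74 45 → 0x12B5503C7445.
0x12B5503C7445 = 20569944519749.

20569944519749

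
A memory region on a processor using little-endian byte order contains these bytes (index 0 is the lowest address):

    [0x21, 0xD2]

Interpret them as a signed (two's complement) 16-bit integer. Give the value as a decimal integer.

Little-endian: lowest address holds the least-significant byte.
Reassemble most-significant byte first: D2 21 → 0xD221.
Top bit is set, so as a signed 16-bit value this is 0xD221 − 2^16 = -11743.

-11743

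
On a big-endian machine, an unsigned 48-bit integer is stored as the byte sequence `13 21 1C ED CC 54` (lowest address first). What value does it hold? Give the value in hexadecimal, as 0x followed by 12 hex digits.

Big-endian: lowest address holds the most-significant byte.
The bytes are already most-significant first: 0x13211CEDCC54.

0x13211CEDCC54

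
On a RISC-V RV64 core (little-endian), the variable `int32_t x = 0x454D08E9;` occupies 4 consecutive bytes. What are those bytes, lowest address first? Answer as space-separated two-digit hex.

Split into bytes (most-significant first): 45 4D 08 E9.
In little-endian order the low byte comes first in memory.
So at ascending addresses the bytes are E9 08 4D 45.

E9 08 4D 45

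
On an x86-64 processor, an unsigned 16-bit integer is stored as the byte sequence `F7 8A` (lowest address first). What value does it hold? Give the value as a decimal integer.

35575

In little-endian order the low byte comes first in memory.
Reassemble most-significant byte first: 8A F7 → 0x8AF7.
0x8AF7 = 35575.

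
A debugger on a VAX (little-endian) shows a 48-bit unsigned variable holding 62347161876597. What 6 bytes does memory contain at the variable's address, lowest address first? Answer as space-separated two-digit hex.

75 B8 6F 54 B4 38

62347161876597 in hexadecimal, padded to 48 bits, is 0x38B4546FB875.
Split into bytes (most-significant first): 38 B4 54 6F B8 75.
Little-endian stores the least-significant byte at the lowest address.
So at ascending addresses the bytes are 75 B8 6F 54 B4 38.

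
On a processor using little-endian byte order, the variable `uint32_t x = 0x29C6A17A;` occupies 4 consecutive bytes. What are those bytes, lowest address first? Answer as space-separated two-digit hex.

Split into bytes (most-significant first): 29 C6 A1 7A.
Little-endian stores the least-significant byte at the lowest address.
So at ascending addresses the bytes are 7A A1 C6 29.

7A A1 C6 29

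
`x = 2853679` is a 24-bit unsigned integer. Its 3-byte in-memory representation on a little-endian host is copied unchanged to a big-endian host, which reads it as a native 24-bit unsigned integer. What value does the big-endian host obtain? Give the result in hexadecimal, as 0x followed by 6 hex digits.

2853679 in 24-bit hexadecimal is 0x2B8B2F.
Stored little-endian, the bytes at ascending addresses are 2F 8B 2B.
Read back as big-endian, the last byte is least significant, giving 0x2F8B2B.

0x2F8B2B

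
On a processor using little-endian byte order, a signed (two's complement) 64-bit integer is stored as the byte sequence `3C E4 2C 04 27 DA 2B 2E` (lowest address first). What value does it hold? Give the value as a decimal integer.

3326992610851873852

Little-endian stores the least-significant byte at the lowest address.
Reassemble most-significant byte first: 2E 2B DA 27 04 2C E4 3C → 0x2E2BDA27042CE43C.
0x2E2BDA27042CE43C = 3326992610851873852.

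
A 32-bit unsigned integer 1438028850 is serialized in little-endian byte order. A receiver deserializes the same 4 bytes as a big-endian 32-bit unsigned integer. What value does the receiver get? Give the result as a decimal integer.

848606805

1438028850 in 32-bit hexadecimal is 0x55B69432.
Stored little-endian, the bytes at ascending addresses are 32 94 B6 55.
Read back as big-endian, the last byte is least significant, giving 0x3294B655.
0x3294B655 = 848606805.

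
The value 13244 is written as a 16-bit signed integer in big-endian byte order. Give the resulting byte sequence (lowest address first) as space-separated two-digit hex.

13244 in hexadecimal, padded to 16 bits, is 0x33BC.
Split into bytes (most-significant first): 33 BC.
Big-endian: lowest address holds the most-significant byte.
So the memory order matches the most-significant-first order: 33 BC.

33 BC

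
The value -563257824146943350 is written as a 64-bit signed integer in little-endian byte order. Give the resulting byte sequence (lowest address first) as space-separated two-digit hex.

8A 12 C3 42 FE E7 2E F8

Two's complement of -563257824146943350 in 64 bits: 563257824146943350 = 0x07D11801BD3CED76; invert → 0xF82EE7FE42C31289; add 1 → 0xF82EE7FE42C3128A.
Split into bytes (most-significant first): F8 2E E7 FE 42 C3 12 8A.
Little-endian stores the least-significant byte at the lowest address.
So at ascending addresses the bytes are 8A 12 C3 42 FE E7 2E F8.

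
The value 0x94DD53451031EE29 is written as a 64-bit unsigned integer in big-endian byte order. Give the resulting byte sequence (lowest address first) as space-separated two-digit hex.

94 DD 53 45 10 31 EE 29

Split into bytes (most-significant first): 94 DD 53 45 10 31 EE 29.
Big-endian stores the most-significant byte at the lowest address.
So the memory order matches the most-significant-first order: 94 DD 53 45 10 31 EE 29.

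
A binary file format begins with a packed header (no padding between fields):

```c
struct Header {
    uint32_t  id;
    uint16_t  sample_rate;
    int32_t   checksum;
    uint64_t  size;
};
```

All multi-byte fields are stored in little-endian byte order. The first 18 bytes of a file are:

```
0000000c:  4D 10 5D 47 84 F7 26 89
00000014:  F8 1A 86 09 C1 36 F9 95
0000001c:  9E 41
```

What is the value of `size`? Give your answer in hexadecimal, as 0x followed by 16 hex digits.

`size` follows `id` (4 B), `sample_rate` (2 B), `checksum` (4 B), so it starts at offset 4 + 2 + 4 = 10 and occupies 8 bytes.
Bytes at offsets 10..17: 86 09 C1 36 F9 95 9E 41.
Little-endian stores the least-significant byte at the lowest address.
Reassemble most-significant byte first: 41 9E 95 F9 36 C1 09 86 → 0x419E95F936C10986.

0x419E95F936C10986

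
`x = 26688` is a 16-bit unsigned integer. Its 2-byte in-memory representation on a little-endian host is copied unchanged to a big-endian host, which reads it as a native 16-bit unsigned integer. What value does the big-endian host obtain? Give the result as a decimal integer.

16488

26688 in 16-bit hexadecimal is 0x6840.
Stored little-endian, the bytes at ascending addresses are 40 68.
Read back as big-endian, the last byte is least significant, giving 0x4068.
0x4068 = 16488.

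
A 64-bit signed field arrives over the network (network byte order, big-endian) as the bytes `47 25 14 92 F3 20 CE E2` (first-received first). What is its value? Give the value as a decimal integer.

5126526372207972066

Big-endian stores the most-significant byte at the lowest address.
The bytes are already most-significant first: 0x47251492F320CEE2.
0x47251492F320CEE2 = 5126526372207972066.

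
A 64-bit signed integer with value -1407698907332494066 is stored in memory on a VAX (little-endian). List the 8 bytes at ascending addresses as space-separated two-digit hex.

0E BD BD 55 4D D9 76 EC

Two's complement of -1407698907332494066 in 64 bits: 1407698907332494066 = 0x138926B2AA4242F2; invert → 0xEC76D94D55BDBD0D; add 1 → 0xEC76D94D55BDBD0E.
Split into bytes (most-significant first): EC 76 D9 4D 55 BD BD 0E.
Little-endian: lowest address holds the least-significant byte.
So at ascending addresses the bytes are 0E BD BD 55 4D D9 76 EC.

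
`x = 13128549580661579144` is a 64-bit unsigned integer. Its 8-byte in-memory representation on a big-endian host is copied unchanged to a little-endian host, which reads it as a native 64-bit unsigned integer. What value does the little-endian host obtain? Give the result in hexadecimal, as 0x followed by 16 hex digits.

13128549580661579144 in 64-bit hexadecimal is 0xB631FA491B6FDD88.
Stored big-endian, the bytes at ascending addresses are B6 31 FA 49 1B 6F DD 88.
Read back as little-endian, the first byte is least significant, giving 0x88DD6F1B49FA31B6.

0x88DD6F1B49FA31B6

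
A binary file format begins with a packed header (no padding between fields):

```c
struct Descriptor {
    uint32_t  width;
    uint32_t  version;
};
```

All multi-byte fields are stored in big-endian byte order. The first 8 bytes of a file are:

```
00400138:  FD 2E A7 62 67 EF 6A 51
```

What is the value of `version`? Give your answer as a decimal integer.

1743743569

`version` follows `width` (4 bytes), so it starts at byte offset 4 and occupies 4 bytes.
Bytes at offsets 4..7: 67 EF 6A 51.
In big-endian order the high byte comes first in memory.
The bytes are already most-significant first: 0x67EF6A51.
0x67EF6A51 = 1743743569.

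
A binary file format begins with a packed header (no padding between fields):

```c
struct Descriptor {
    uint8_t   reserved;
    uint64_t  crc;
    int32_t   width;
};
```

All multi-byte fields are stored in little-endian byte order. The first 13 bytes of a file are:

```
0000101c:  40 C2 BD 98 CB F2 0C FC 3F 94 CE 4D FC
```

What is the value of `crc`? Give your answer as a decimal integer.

4610574355457949122

`crc` follows `reserved` (1 byte), so it starts at byte offset 1 and occupies 8 bytes.
Bytes at offsets 1..8: C2 BD 98 CB F2 0C FC 3F.
Little-endian stores the least-significant byte at the lowest address.
Reassemble most-significant byte first: 3F FC 0C F2 CB 98 BD C2 → 0x3FFC0CF2CB98BDC2.
0x3FFC0CF2CB98BDC2 = 4610574355457949122.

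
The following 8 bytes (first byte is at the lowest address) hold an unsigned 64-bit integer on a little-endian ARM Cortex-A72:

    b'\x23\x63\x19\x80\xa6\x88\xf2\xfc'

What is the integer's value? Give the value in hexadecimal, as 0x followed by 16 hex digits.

Little-endian stores the least-significant byte at the lowest address.
Reassemble most-significant byte first: FC F2 88 A6 80 19 63 23 → 0xFCF288A680196323.

0xFCF288A680196323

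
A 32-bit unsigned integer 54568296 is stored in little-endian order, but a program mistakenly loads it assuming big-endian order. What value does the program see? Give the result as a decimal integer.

1755660291

54568296 in 32-bit hexadecimal is 0x0340A568.
Stored little-endian, the bytes at ascending addresses are 68 A5 40 03.
Read back as big-endian, the last byte is least significant, giving 0x68A54003.
0x68A54003 = 1755660291.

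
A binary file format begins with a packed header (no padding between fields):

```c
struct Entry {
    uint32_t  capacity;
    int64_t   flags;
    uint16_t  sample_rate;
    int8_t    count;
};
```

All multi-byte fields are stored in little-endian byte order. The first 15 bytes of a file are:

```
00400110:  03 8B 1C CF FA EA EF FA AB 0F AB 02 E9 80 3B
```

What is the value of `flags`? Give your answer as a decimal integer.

`flags` follows `capacity` (4 bytes), so it starts at byte offset 4 and occupies 8 bytes.
Bytes at offsets 4..11: FA EA EF FA AB 0F AB 02.
In little-endian order the low byte comes first in memory.
Reassemble most-significant byte first: 02 AB 0F AB FA EF EA FA → 0x02AB0FABFAEFEAFA.
0x02AB0FABFAEFEAFA = 192264640417229562.

192264640417229562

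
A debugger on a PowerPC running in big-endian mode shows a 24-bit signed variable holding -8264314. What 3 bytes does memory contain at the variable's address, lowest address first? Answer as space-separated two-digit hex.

Two's complement of -8264314 in 24 bits: 8264314 = 0x7E1A7A; invert → 0x81E585; add 1 → 0x81E586.
Split into bytes (most-significant first): 81 E5 86.
Big-endian: lowest address holds the most-significant byte.
So the memory order matches the most-significant-first order: 81 E5 86.

81 E5 86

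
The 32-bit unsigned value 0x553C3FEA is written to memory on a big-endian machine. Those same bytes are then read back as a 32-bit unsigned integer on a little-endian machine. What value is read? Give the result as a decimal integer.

Stored big-endian, the bytes at ascending addresses are 55 3C 3F EA.
Read back as little-endian, the first byte is least significant, giving 0xEA3F3C55.
0xEA3F3C55 = 3930012757.

3930012757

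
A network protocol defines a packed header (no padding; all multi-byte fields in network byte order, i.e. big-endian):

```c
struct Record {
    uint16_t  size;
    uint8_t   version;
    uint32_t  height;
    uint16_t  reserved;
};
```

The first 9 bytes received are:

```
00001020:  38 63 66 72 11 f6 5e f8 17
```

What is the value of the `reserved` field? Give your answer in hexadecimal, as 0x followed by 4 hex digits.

`reserved` follows `size` (2 B), `version` (1 B), `height` (4 B), so it starts at offset 2 + 1 + 4 = 7 and occupies 2 bytes.
Bytes at offsets 7..8: F8 17.
Big-endian stores the most-significant byte at the lowest address.
The bytes are already most-significant first: 0xF817.

0xF817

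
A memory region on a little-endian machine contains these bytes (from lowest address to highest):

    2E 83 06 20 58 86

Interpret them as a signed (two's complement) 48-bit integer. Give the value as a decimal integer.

Little-endian stores the least-significant byte at the lowest address.
Reassemble most-significant byte first: 86 58 20 06 83 2E → 0x86582006832E.
Top bit is set, so as a signed 48-bit value this is 0x86582006832E − 2^48 = -133761924168914.

-133761924168914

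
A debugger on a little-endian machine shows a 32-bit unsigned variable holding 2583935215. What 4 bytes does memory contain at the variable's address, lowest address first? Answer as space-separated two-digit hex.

2583935215 in hexadecimal, padded to 32 bits, is 0x9A03B8EF.
Split into bytes (most-significant first): 9A 03 B8 EF.
Little-endian: lowest address holds the least-significant byte.
So at ascending addresses the bytes are EF B8 03 9A.

EF B8 03 9A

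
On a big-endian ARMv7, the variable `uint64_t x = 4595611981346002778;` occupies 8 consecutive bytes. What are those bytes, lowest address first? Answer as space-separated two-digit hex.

4595611981346002778 in hexadecimal, padded to 64 bits, is 0x3FC6E4BF99A8575A.
Split into bytes (most-significant first): 3F C6 E4 BF 99 A8 57 5A.
Big-endian stores the most-significant byte at the lowest address.
So the memory order matches the most-significant-first order: 3F C6 E4 BF 99 A8 57 5A.

3F C6 E4 BF 99 A8 57 5A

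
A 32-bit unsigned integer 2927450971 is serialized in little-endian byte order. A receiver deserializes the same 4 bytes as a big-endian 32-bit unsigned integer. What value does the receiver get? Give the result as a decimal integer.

1532722606

2927450971 in 32-bit hexadecimal is 0xAE7D5B5B.
Stored little-endian, the bytes at ascending addresses are 5B 5B 7D AE.
Read back as big-endian, the last byte is least significant, giving 0x5B5B7DAE.
0x5B5B7DAE = 1532722606.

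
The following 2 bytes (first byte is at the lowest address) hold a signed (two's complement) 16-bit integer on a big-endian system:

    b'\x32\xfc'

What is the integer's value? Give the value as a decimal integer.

Big-endian: lowest address holds the most-significant byte.
The bytes are already most-significant first: 0x32FC.
0x32FC = 13052.

13052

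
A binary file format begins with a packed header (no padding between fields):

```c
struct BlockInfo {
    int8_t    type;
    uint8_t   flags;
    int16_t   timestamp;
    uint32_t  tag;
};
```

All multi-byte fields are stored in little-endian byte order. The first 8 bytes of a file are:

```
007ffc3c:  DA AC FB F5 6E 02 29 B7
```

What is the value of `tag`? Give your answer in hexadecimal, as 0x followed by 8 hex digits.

0xB729026E

`tag` follows `type` (1 B), `flags` (1 B), `timestamp` (2 B), so it starts at offset 1 + 1 + 2 = 4 and occupies 4 bytes.
Bytes at offsets 4..7: 6E 02 29 B7.
In little-endian order the low byte comes first in memory.
Reassemble most-significant byte first: B7 29 02 6E → 0xB729026E.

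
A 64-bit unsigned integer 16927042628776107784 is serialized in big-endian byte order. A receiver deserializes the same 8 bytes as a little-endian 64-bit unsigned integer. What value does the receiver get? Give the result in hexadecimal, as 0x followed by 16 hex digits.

0x081F186A96EFE8EA

16927042628776107784 in 64-bit hexadecimal is 0xEAE8EF966A181F08.
Stored big-endian, the bytes at ascending addresses are EA E8 EF 96 6A 18 1F 08.
Read back as little-endian, the first byte is least significant, giving 0x081F186A96EFE8EA.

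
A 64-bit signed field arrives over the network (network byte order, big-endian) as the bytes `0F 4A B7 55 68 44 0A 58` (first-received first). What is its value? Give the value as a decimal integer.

1101894636294900312

In big-endian order the high byte comes first in memory.
The bytes are already most-significant first: 0x0F4AB75568440A58.
0x0F4AB75568440A58 = 1101894636294900312.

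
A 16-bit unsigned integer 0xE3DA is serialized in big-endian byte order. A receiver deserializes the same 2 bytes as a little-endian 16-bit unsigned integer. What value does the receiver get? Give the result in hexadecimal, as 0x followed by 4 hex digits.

0xDAE3

Stored big-endian, the bytes at ascending addresses are E3 DA.
Read back as little-endian, the first byte is least significant, giving 0xDAE3.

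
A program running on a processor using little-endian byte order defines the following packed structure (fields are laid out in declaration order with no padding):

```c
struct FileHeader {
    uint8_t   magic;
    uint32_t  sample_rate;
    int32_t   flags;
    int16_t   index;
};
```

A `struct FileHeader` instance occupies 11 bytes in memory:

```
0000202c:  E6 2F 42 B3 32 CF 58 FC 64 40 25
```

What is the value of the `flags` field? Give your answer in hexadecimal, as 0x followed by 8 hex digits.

0x64FC58CF

`flags` follows `magic` (1 B), `sample_rate` (4 B), so it starts at offset 1 + 4 = 5 and occupies 4 bytes.
Bytes at offsets 5..8: CF 58 FC 64.
In little-endian order the low byte comes first in memory.
Reassemble most-significant byte first: 64 FC 58 CF → 0x64FC58CF.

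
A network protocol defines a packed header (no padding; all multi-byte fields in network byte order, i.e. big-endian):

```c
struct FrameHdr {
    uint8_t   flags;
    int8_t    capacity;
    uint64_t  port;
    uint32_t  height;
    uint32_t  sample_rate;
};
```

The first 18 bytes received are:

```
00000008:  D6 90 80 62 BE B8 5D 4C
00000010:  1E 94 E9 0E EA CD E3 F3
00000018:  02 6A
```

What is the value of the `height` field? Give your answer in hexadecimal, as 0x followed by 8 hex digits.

0xE90EEACD

`height` follows `flags` (1 B), `capacity` (1 B), `port` (8 B), so it starts at offset 1 + 1 + 8 = 10 and occupies 4 bytes.
Bytes at offsets 10..13: E9 0E EA CD.
Big-endian: lowest address holds the most-significant byte.
The bytes are already most-significant first: 0xE90EEACD.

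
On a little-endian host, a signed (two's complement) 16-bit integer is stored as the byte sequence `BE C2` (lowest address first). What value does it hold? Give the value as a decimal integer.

In little-endian order the low byte comes first in memory.
Reassemble most-significant byte first: C2 BE → 0xC2BE.
Top bit is set, so as a signed 16-bit value this is 0xC2BE − 2^16 = -15682.

-15682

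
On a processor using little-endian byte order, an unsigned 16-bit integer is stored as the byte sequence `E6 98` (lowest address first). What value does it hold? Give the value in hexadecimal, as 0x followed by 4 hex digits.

Little-endian: lowest address holds the least-significant byte.
Reassemble most-significant byte first: 98 E6 → 0x98E6.

0x98E6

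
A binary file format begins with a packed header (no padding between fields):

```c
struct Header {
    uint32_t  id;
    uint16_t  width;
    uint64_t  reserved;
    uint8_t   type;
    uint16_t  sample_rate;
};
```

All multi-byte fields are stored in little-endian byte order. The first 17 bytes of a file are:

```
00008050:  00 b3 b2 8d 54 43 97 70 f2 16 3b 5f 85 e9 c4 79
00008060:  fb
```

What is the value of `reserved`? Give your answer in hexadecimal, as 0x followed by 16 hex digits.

0xE9855F3B16F27097

`reserved` follows `id` (4 B), `width` (2 B), so it starts at offset 4 + 2 = 6 and occupies 8 bytes.
Bytes at offsets 6..13: 97 70 F2 16 3B 5F 85 E9.
In little-endian order the low byte comes first in memory.
Reassemble most-significant byte first: E9 85 5F 3B 16 F2 70 97 → 0xE9855F3B16F27097.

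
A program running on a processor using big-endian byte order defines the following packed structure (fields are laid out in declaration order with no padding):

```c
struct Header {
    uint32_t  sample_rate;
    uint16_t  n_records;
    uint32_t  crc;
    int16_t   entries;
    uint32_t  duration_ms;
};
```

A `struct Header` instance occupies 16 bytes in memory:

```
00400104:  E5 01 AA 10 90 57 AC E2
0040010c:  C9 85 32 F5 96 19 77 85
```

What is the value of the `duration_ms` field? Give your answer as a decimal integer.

`duration_ms` follows `sample_rate` (4 B), `n_records` (2 B), `crc` (4 B), `entries` (2 B), so it starts at offset 4 + 2 + 4 + 2 = 12 and occupies 4 bytes.
Bytes at offsets 12..15: 96 19 77 85.
Big-endian: lowest address holds the most-significant byte.
The bytes are already most-significant first: 0x96197785.
0x96197785 = 2518251397.

2518251397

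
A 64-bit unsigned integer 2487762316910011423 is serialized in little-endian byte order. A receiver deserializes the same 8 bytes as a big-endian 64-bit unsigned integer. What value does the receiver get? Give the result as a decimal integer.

2243925668231284258

2487762316910011423 in 64-bit hexadecimal is 0x22864EA58106241F.
Stored little-endian, the bytes at ascending addresses are 1F 24 06 81 A5 4E 86 22.
Read back as big-endian, the last byte is least significant, giving 0x1F240681A54E8622.
0x1F240681A54E8622 = 2243925668231284258.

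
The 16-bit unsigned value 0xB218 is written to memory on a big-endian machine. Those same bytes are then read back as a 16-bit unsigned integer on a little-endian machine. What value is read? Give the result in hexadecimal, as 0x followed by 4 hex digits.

0x18B2

Stored big-endian, the bytes at ascending addresses are B2 18.
Read back as little-endian, the first byte is least significant, giving 0x18B2.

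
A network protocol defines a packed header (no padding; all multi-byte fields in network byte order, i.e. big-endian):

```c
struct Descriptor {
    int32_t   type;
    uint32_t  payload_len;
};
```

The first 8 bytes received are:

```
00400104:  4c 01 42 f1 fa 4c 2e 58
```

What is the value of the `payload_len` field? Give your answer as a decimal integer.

`payload_len` follows `type` (4 bytes), so it starts at byte offset 4 and occupies 4 bytes.
Bytes at offsets 4..7: FA 4C 2E 58.
Big-endian stores the most-significant byte at the lowest address.
The bytes are already most-significant first: 0xFA4C2E58.
0xFA4C2E58 = 4199296600.

4199296600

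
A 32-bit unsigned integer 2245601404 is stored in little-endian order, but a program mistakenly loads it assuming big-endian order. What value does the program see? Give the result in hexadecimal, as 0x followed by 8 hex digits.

0x7C28D985

2245601404 in 32-bit hexadecimal is 0x85D9287C.
Stored little-endian, the bytes at ascending addresses are 7C 28 D9 85.
Read back as big-endian, the last byte is least significant, giving 0x7C28D985.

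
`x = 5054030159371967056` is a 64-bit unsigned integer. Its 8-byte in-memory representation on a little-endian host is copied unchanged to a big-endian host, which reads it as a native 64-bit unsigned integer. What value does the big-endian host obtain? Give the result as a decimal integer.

5772060071492395846

5054030159371967056 in 64-bit hexadecimal is 0x462385A70D7A1A50.
Stored little-endian, the bytes at ascending addresses are 50 1A 7A 0D A7 85 23 46.
Read back as big-endian, the last byte is least significant, giving 0x501A7A0DA7852346.
0x501A7A0DA7852346 = 5772060071492395846.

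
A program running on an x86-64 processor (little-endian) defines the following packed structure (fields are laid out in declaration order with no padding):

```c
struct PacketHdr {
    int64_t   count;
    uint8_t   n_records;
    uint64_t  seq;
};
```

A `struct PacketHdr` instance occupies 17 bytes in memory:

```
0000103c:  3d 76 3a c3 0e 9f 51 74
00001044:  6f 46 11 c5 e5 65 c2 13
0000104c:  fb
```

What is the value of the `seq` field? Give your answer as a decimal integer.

`seq` follows `count` (8 B), `n_records` (1 B), so it starts at offset 8 + 1 = 9 and occupies 8 bytes.
Bytes at offsets 9..16: 46 11 C5 E5 65 C2 13 FB.
Little-endian stores the least-significant byte at the lowest address.
Reassemble most-significant byte first: FB 13 C2 65 E5 C5 11 46 → 0xFB13C265E5C51146.
0xFB13C265E5C51146 = 18092017870979797318.

18092017870979797318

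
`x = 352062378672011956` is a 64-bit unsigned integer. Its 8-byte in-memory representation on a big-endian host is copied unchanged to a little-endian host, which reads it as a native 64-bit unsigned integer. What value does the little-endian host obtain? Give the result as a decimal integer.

352062378672011956 in 64-bit hexadecimal is 0x04E2C6DE3B863AB4.
Stored big-endian, the bytes at ascending addresses are 04 E2 C6 DE 3B 86 3A B4.
Read back as little-endian, the first byte is least significant, giving 0xB43A863BDEC6E204.
0xB43A863BDEC6E204 = 12986840067175014916.

12986840067175014916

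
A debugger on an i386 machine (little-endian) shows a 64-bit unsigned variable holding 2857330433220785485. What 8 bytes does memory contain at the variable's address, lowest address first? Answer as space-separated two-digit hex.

4D B5 09 E6 E3 46 A7 27

2857330433220785485 in hexadecimal, padded to 64 bits, is 0x27A746E3E609B54D.
Split into bytes (most-significant first): 27 A7 46 E3 E6 09 B5 4D.
In little-endian order the low byte comes first in memory.
So at ascending addresses the bytes are 4D B5 09 E6 E3 46 A7 27.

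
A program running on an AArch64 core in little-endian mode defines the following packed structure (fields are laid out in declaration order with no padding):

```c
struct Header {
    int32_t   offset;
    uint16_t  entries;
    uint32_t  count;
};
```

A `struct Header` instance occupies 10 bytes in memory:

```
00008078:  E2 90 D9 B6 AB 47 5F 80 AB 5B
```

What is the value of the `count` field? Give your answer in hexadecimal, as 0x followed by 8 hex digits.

`count` follows `offset` (4 B), `entries` (2 B), so it starts at offset 4 + 2 = 6 and occupies 4 bytes.
Bytes at offsets 6..9: 5F 80 AB 5B.
Little-endian stores the least-significant byte at the lowest address.
Reassemble most-significant byte first: 5B AB 80 5F → 0x5BAB805F.

0x5BAB805F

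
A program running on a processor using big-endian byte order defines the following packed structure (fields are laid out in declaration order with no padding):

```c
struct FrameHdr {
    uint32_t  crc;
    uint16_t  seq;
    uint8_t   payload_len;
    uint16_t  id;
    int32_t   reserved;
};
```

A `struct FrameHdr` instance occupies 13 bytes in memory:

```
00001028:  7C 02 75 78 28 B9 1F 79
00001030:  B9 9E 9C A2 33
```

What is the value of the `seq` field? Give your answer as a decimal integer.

`seq` follows `crc` (4 bytes), so it starts at byte offset 4 and occupies 2 bytes.
Bytes at offsets 4..5: 28 B9.
In big-endian order the high byte comes first in memory.
The bytes are already most-significant first: 0x28B9.
0x28B9 = 10425.

10425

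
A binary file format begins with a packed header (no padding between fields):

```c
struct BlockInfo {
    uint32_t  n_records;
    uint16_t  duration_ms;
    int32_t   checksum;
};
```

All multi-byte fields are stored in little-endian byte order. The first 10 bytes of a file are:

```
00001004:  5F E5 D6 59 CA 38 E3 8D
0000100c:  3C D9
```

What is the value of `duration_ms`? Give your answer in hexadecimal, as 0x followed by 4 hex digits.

`duration_ms` follows `n_records` (4 bytes), so it starts at byte offset 4 and occupies 2 bytes.
Bytes at offsets 4..5: CA 38.
Little-endian stores the least-significant byte at the lowest address.
Reassemble most-significant byte first: 38 CA → 0x38CA.

0x38CA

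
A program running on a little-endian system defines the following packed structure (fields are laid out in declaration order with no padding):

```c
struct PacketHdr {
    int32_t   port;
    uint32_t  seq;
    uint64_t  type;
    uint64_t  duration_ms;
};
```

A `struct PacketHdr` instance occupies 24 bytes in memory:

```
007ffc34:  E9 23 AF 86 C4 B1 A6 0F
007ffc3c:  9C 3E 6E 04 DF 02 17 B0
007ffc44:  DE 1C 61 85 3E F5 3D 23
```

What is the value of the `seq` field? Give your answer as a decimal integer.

`seq` follows `port` (4 bytes), so it starts at byte offset 4 and occupies 4 bytes.
Bytes at offsets 4..7: C4 B1 A6 0F.
In little-endian order the low byte comes first in memory.
Reassemble most-significant byte first: 0F A6 B1 C4 → 0x0FA6B1C4.
0x0FA6B1C4 = 262582724.

262582724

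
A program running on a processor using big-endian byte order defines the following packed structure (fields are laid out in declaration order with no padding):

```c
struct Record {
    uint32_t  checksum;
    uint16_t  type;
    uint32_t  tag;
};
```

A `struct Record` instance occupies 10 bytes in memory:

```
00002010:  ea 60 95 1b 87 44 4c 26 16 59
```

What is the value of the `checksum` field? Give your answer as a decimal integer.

`checksum` is the first field, at byte offset 0, occupying 4 bytes.
Bytes at offsets 0..3: EA 60 95 1B.
Big-endian: lowest address holds the most-significant byte.
The bytes are already most-significant first: 0xEA60951B.
0xEA60951B = 3932198171.

3932198171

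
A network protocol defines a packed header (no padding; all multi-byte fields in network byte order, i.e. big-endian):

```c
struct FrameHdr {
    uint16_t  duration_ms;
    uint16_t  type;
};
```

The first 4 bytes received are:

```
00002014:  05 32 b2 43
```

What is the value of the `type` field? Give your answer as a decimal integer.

`type` follows `duration_ms` (2 bytes), so it starts at byte offset 2 and occupies 2 bytes.
Bytes at offsets 2..3: B2 43.
Big-endian: lowest address holds the most-significant byte.
The bytes are already most-significant first: 0xB243.
0xB243 = 45635.

45635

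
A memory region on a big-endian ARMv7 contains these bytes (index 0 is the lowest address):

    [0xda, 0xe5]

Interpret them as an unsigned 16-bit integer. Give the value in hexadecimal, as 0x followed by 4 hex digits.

Big-endian stores the most-significant byte at the lowest address.
The bytes are already most-significant first: 0xDAE5.

0xDAE5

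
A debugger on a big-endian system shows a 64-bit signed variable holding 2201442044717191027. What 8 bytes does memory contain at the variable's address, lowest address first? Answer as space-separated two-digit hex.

2201442044717191027 in hexadecimal, padded to 64 bits, is 0x1E8D17E03CFA4F73.
Split into bytes (most-significant first): 1E 8D 17 E0 3C FA 4F 73.
Big-endian stores the most-significant byte at the lowest address.
So the memory order matches the most-significant-first order: 1E 8D 17 E0 3C FA 4F 73.

1E 8D 17 E0 3C FA 4F 73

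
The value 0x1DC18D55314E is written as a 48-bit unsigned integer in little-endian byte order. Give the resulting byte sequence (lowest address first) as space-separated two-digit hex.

Split into bytes (most-significant first): 1D C1 8D 55 31 4E.
In little-endian order the low byte comes first in memory.
So at ascending addresses the bytes are 4E 31 55 8D C1 1D.

4E 31 55 8D C1 1D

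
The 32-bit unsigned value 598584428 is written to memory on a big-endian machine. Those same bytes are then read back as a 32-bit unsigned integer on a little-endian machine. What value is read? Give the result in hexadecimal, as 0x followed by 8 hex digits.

0x6CACAD23

598584428 in 32-bit hexadecimal is 0x23ADAC6C.
Stored big-endian, the bytes at ascending addresses are 23 AD AC 6C.
Read back as little-endian, the first byte is least significant, giving 0x6CACAD23.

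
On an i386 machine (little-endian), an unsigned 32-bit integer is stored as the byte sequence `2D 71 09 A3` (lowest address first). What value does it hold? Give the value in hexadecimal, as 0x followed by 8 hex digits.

0xA309712D

Little-endian stores the least-significant byte at the lowest address.
Reassemble most-significant byte first: A3 09 71 2D → 0xA309712D.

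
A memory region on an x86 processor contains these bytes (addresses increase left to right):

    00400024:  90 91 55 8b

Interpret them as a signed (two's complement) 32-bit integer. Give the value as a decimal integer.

-1957326448

Little-endian: lowest address holds the least-significant byte.
Reassemble most-significant byte first: 8B 55 91 90 → 0x8B559190.
Top bit is set, so as a signed 32-bit value this is 0x8B559190 − 2^32 = -1957326448.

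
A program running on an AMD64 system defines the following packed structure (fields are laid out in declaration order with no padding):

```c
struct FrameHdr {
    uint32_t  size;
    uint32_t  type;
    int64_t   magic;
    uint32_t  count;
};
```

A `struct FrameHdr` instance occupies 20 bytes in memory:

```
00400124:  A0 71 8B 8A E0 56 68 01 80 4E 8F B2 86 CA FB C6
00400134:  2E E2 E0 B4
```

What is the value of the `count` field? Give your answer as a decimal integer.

`count` follows `size` (4 B), `type` (4 B), `magic` (8 B), so it starts at offset 4 + 4 + 8 = 16 and occupies 4 bytes.
Bytes at offsets 16..19: 2E E2 E0 B4.
Little-endian stores the least-significant byte at the lowest address.
Reassemble most-significant byte first: B4 E0 E2 2E → 0xB4E0E22E.
0xB4E0E22E = 3034636846.

3034636846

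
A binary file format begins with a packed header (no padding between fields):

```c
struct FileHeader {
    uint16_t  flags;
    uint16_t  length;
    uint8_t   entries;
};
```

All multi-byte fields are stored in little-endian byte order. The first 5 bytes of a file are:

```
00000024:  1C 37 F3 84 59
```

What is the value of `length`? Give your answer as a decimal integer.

34035

`length` follows `flags` (2 bytes), so it starts at byte offset 2 and occupies 2 bytes.
Bytes at offsets 2..3: F3 84.
Little-endian: lowest address holds the least-significant byte.
Reassemble most-significant byte first: 84 F3 → 0x84F3.
0x84F3 = 34035.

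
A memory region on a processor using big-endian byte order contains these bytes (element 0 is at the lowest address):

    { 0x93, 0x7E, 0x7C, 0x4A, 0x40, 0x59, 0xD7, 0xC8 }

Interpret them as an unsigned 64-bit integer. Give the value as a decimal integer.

Big-endian stores the most-significant byte at the lowest address.
The bytes are already most-significant first: 0x937E7C4A4059D7C8.
0x937E7C4A4059D7C8 = 10628068828990003144.

10628068828990003144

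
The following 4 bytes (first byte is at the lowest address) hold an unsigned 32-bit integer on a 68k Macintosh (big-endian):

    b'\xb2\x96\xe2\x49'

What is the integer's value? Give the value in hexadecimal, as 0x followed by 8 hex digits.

0xB296E249

In big-endian order the high byte comes first in memory.
The bytes are already most-significant first: 0xB296E249.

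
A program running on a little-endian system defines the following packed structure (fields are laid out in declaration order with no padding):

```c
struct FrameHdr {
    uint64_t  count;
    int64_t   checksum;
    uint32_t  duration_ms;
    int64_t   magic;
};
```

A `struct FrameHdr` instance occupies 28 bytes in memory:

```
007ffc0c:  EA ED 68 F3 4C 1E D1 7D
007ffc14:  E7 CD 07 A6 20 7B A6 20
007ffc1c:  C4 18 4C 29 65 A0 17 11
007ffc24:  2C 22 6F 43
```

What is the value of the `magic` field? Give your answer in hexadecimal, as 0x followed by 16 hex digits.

`magic` follows `count` (8 B), `checksum` (8 B), `duration_ms` (4 B), so it starts at offset 8 + 8 + 4 = 20 and occupies 8 bytes.
Bytes at offsets 20..27: 65 A0 17 11 2C 22 6F 43.
Little-endian stores the least-significant byte at the lowest address.
Reassemble most-significant byte first: 43 6F 22 2C 11 17 A0 65 → 0x436F222C1117A065.

0x436F222C1117A065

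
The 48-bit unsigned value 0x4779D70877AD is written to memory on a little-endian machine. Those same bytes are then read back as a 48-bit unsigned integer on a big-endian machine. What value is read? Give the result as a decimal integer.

Stored little-endian, the bytes at ascending addresses are AD 77 08 D7 79 47.
Read back as big-endian, the last byte is least significant, giving 0xAD7708D77947.
0xAD7708D77947 = 190726761052487.

190726761052487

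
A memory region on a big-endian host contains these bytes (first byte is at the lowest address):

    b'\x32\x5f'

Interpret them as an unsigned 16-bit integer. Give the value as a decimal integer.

Big-endian: lowest address holds the most-significant byte.
The bytes are already most-significant first: 0x325F.
0x325F = 12895.

12895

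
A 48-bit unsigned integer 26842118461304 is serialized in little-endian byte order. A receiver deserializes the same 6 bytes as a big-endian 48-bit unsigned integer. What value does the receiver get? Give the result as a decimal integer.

26842118461304 in 48-bit hexadecimal is 0x1869AAEF9778.
Stored little-endian, the bytes at ascending addresses are 78 97 EF AA 69 18.
Read back as big-endian, the last byte is least significant, giving 0x7897EFAA6918.
0x7897EFAA6918 = 132593956317464.

132593956317464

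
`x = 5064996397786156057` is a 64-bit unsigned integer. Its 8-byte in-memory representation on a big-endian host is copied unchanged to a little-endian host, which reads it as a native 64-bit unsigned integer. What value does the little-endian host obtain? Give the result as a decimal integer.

5064996397786156057 in 64-bit hexadecimal is 0x464A7B6366AD4C19.
Stored big-endian, the bytes at ascending addresses are 46 4A 7B 63 66 AD 4C 19.
Read back as little-endian, the first byte is least significant, giving 0x194CAD66637B4A46.
0x194CAD66637B4A46 = 1823022604445502022.

1823022604445502022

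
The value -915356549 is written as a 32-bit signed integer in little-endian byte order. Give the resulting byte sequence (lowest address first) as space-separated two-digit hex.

7B C4 70 C9

Two's complement of -915356549 in 32 bits: 915356549 = 0x368F3B85; invert → 0xC970C47A; add 1 → 0xC970C47B.
Split into bytes (most-significant first): C9 70 C4 7B.
In little-endian order the low byte comes first in memory.
So at ascending addresses the bytes are 7B C4 70 C9.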